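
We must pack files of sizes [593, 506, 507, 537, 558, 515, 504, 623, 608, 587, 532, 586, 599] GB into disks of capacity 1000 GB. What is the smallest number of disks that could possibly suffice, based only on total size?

8 disks

Total size = 593 + 506 + 507 + 537 + 558 + 515 + 504 + 623 + 608 + 587 + 532 + 586 + 599 = 7255 GB.
⌈7255 / 1000⌉ = 8.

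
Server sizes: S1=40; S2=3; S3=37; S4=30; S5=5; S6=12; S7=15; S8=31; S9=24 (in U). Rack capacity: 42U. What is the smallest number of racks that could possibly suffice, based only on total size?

5

Total size = 40 + 3 + 37 + 30 + 5 + 12 + 15 + 31 + 24 = 197U.
⌈197 / 42⌉ = 5.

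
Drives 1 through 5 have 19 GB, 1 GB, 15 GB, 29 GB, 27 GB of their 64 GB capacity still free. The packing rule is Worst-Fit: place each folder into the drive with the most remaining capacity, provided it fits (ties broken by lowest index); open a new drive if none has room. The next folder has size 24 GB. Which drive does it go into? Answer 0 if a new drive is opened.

4

Drives with room: drive 4 (29 GB), drive 5 (27 GB).
Most room is drive 4 with 29 GB free.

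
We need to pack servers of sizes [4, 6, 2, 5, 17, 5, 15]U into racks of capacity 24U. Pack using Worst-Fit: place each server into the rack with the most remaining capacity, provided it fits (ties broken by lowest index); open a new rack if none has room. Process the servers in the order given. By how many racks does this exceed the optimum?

Worst-Fit: [4,6,2,5,5] [17] [15] → 3 racks.
Total size 54U; any packing needs at least ⌈54/24⌉ = 3 racks.
So 3 is already optimal.

0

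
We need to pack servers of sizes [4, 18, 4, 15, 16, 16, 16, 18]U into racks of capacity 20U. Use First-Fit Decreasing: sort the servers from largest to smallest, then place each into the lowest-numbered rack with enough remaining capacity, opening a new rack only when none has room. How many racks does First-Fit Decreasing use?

Sorted descending: 18, 18, 16, 16, 16, 15, 4, 4.
rack 1: place 18U, 2U left
rack 2: place 18U, 2U left
rack 3: place 16U, 4U left
rack 4: place 16U, 4U left
rack 5: place 16U, 4U left
rack 6: place 15U, 5U left
rack 3: place 4U, 0U left
rack 4: place 4U, 0U left

6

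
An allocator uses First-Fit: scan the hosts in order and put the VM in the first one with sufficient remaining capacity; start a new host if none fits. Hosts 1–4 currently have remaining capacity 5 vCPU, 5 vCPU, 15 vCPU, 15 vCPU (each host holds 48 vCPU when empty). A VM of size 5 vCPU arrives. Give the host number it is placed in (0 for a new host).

Hosts with room: host 1 (5 vCPU), host 2 (5 vCPU), host 3 (15 vCPU), host 4 (15 vCPU).
The first with room is host 1.

1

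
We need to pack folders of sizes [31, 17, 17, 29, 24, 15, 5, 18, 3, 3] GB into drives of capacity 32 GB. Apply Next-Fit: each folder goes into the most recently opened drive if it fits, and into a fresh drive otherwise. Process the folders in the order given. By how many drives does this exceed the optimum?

1

Next-Fit: [31] [17] [17] [29] [24] [15,5] [18,3,3] → 7 drives.
Total size 162 GB; any packing needs at least ⌈162/32⌉ = 6 drives.
An optimal packing achieves that bound: [31] [29,3] [24,5,3] [18] [17,15] [17] → 6 drives.
Excess: 7 − 6 = 1.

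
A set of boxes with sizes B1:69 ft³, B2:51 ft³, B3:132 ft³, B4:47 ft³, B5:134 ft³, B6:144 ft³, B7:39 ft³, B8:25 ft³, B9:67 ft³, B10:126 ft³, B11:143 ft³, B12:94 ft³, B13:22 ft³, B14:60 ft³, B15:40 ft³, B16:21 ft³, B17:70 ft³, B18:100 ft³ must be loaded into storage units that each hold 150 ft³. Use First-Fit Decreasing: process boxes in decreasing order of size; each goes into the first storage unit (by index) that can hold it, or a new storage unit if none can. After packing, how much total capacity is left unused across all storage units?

116

Sorted descending: 144, 143, 134, 132, 126, 100, 94, 70, 69, 67, 60, 51, 47, 40, 39, 25, 22, 21.
storage unit 1: place 144 ft³, 6 ft³ left
storage unit 2: place 143 ft³, 7 ft³ left
storage unit 3: place 134 ft³, 16 ft³ left
storage unit 4: place 132 ft³, 18 ft³ left
storage unit 5: place 126 ft³, 24 ft³ left
storage unit 6: place 100 ft³, 50 ft³ left
storage unit 7: place 94 ft³, 56 ft³ left
storage unit 8: place 70 ft³, 80 ft³ left
storage unit 8: place 69 ft³, 11 ft³ left
storage unit 9: place 67 ft³, 83 ft³ left
storage unit 9: place 60 ft³, 23 ft³ left
storage unit 7: place 51 ft³, 5 ft³ left
storage unit 6: place 47 ft³, 3 ft³ left
storage unit 10: place 40 ft³, 110 ft³ left
storage unit 10: place 39 ft³, 71 ft³ left
storage unit 10: place 25 ft³, 46 ft³ left
storage unit 5: place 22 ft³, 2 ft³ left
storage unit 9: place 21 ft³, 2 ft³ left
10 storage units × 150 ft³ = 1500 ft³; used 1384 ft³; unused 116 ft³.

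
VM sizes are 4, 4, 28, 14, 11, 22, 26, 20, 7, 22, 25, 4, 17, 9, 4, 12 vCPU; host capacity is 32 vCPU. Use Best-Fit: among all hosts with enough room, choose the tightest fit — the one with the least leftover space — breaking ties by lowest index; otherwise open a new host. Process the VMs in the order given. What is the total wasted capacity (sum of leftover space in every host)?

host 1: place 4 vCPU, 28 vCPU left
host 1: place 4 vCPU, 24 vCPU left
host 2: place 28 vCPU, 4 vCPU left
host 1: place 14 vCPU, 10 vCPU left
host 3: place 11 vCPU, 21 vCPU left
host 4: place 22 vCPU, 10 vCPU left
host 5: place 26 vCPU, 6 vCPU left
host 3: place 20 vCPU, 1 vCPU left
host 1: place 7 vCPU, 3 vCPU left
host 6: place 22 vCPU, 10 vCPU left
host 7: place 25 vCPU, 7 vCPU left
host 2: place 4 vCPU, 0 vCPU left
host 8: place 17 vCPU, 15 vCPU left
host 4: place 9 vCPU, 1 vCPU left
host 5: place 4 vCPU, 2 vCPU left
host 8: place 12 vCPU, 3 vCPU left
8 hosts × 32 vCPU = 256 vCPU; used 229 vCPU; unused 27 vCPU.

27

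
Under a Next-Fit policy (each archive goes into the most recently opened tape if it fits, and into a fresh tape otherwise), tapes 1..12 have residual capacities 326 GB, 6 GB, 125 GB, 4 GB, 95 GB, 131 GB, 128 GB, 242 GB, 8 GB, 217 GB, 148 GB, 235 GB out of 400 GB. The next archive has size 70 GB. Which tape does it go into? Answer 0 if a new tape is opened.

Next-Fit only looks at tape 12, which has 235 GB free.
70 GB fits there.

12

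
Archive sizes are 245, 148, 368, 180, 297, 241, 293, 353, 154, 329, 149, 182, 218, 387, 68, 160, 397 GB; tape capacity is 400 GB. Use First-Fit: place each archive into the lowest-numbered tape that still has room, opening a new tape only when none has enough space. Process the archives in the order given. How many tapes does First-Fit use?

tape 1: place 245 GB, 155 GB left
tape 1: place 148 GB, 7 GB left
tape 2: place 368 GB, 32 GB left
tape 3: place 180 GB, 220 GB left
tape 4: place 297 GB, 103 GB left
tape 5: place 241 GB, 159 GB left
tape 6: place 293 GB, 107 GB left
tape 7: place 353 GB, 47 GB left
tape 3: place 154 GB, 66 GB left
tape 8: place 329 GB, 71 GB left
tape 5: place 149 GB, 10 GB left
tape 9: place 182 GB, 218 GB left
tape 9: place 218 GB, 0 GB left
tape 10: place 387 GB, 13 GB left
tape 4: place 68 GB, 35 GB left
tape 11: place 160 GB, 240 GB left
tape 12: place 397 GB, 3 GB left
Final tapes: [245,148] [368] [180,154] [297,68] [241,149] [293] [353] [329] [182,218] [387] [160] [397].

12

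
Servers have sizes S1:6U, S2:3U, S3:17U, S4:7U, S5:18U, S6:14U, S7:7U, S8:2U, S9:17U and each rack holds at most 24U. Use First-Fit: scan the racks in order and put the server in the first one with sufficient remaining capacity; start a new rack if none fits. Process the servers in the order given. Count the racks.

5 racks

S1 (6U) → rack 1 (remaining 18U)
S2 (3U) → rack 1 (remaining 15U)
S3 (17U) → rack 2 (remaining 7U)
S4 (7U) → rack 1 (remaining 8U)
S5 (18U) → rack 3 (remaining 6U)
S6 (14U) → rack 4 (remaining 10U)
S7 (7U) → rack 1 (remaining 1U)
S8 (2U) → rack 2 (remaining 5U)
S9 (17U) → rack 5 (remaining 7U)
Final racks: [6,3,7,7] [17,2] [18] [14] [17].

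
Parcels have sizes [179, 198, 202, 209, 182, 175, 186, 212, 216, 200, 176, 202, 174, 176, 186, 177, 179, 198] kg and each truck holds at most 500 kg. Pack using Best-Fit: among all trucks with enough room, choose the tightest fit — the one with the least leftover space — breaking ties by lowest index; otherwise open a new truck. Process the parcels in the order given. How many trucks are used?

9 trucks

Put 179 kg in truck 1; 321 kg remain.
Put 198 kg in truck 1; 123 kg remain.
Put 202 kg in truck 2; 298 kg remain.
Put 209 kg in truck 2; 89 kg remain.
Put 182 kg in truck 3; 318 kg remain.
Put 175 kg in truck 3; 143 kg remain.
Put 186 kg in truck 4; 314 kg remain.
Put 212 kg in truck 4; 102 kg remain.
Put 216 kg in truck 5; 284 kg remain.
Put 200 kg in truck 5; 84 kg remain.
Put 176 kg in truck 6; 324 kg remain.
Put 202 kg in truck 6; 122 kg remain.
Put 174 kg in truck 7; 326 kg remain.
Put 176 kg in truck 7; 150 kg remain.
Put 186 kg in truck 8; 314 kg remain.
Put 177 kg in truck 8; 137 kg remain.
Put 179 kg in truck 9; 321 kg remain.
Put 198 kg in truck 9; 123 kg remain.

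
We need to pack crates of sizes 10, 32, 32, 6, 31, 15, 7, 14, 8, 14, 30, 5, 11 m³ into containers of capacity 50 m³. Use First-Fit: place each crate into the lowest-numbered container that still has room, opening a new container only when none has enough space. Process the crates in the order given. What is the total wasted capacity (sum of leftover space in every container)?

10 m³ → container 1 (remaining 40 m³)
32 m³ → container 1 (remaining 8 m³)
32 m³ → container 2 (remaining 18 m³)
6 m³ → container 1 (remaining 2 m³)
31 m³ → container 3 (remaining 19 m³)
15 m³ → container 2 (remaining 3 m³)
7 m³ → container 3 (remaining 12 m³)
14 m³ → container 4 (remaining 36 m³)
8 m³ → container 3 (remaining 4 m³)
14 m³ → container 4 (remaining 22 m³)
30 m³ → container 5 (remaining 20 m³)
5 m³ → container 4 (remaining 17 m³)
11 m³ → container 4 (remaining 6 m³)
5 containers × 50 m³ = 250 m³; used 215 m³; unused 35 m³.

35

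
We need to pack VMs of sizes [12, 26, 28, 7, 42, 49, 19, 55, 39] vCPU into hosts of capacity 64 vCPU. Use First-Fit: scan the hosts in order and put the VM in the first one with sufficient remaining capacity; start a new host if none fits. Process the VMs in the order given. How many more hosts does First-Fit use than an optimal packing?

First-Fit: [12,26,7,19] [28] [42] [49] [55] [39] → 6 hosts.
Total size 277 vCPU; any packing needs at least ⌈277/64⌉ = 5 hosts.
An optimal packing achieves that bound: [55,7] [49,12] [42,19] [39] [28,26] → 5 hosts.
Excess: 6 − 5 = 1.

1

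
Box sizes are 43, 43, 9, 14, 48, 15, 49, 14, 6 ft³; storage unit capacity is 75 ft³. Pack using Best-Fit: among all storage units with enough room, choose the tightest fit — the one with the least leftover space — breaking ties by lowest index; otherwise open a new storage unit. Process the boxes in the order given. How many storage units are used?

storage unit 1: place 43 ft³, 32 ft³ left
storage unit 2: place 43 ft³, 32 ft³ left
storage unit 1: place 9 ft³, 23 ft³ left
storage unit 1: place 14 ft³, 9 ft³ left
storage unit 3: place 48 ft³, 27 ft³ left
storage unit 3: place 15 ft³, 12 ft³ left
storage unit 4: place 49 ft³, 26 ft³ left
storage unit 4: place 14 ft³, 12 ft³ left
storage unit 1: place 6 ft³, 3 ft³ left
Final storage units: [43,9,14,6] [43] [48,15] [49,14].

4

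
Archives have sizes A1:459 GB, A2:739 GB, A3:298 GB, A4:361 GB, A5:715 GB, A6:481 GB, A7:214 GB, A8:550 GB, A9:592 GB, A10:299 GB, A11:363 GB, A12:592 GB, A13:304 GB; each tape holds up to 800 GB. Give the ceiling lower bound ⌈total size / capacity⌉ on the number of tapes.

Total size = 459 + 739 + 298 + 361 + 715 + 481 + 214 + 550 + 592 + 299 + 363 + 592 + 304 = 5967 GB.
⌈5967 / 800⌉ = 8.

8 tapes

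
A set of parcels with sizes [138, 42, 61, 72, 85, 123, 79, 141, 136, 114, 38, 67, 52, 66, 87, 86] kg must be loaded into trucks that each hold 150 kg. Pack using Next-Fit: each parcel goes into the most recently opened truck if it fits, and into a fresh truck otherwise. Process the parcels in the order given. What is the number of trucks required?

Put 138 kg in truck 1; 12 kg remain.
Put 42 kg in truck 2; 108 kg remain.
Put 61 kg in truck 2; 47 kg remain.
Put 72 kg in truck 3; 78 kg remain.
Put 85 kg in truck 4; 65 kg remain.
Put 123 kg in truck 5; 27 kg remain.
Put 79 kg in truck 6; 71 kg remain.
Put 141 kg in truck 7; 9 kg remain.
Put 136 kg in truck 8; 14 kg remain.
Put 114 kg in truck 9; 36 kg remain.
Put 38 kg in truck 10; 112 kg remain.
Put 67 kg in truck 10; 45 kg remain.
Put 52 kg in truck 11; 98 kg remain.
Put 66 kg in truck 11; 32 kg remain.
Put 87 kg in truck 12; 63 kg remain.
Put 86 kg in truck 13; 64 kg remain.

13 trucks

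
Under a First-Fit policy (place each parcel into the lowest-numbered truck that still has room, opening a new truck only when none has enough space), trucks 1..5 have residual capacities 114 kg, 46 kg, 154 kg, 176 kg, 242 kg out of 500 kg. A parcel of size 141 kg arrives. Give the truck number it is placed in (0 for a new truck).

Trucks with room: truck 3 (154 kg), truck 4 (176 kg), truck 5 (242 kg).
The first with room is truck 3.

3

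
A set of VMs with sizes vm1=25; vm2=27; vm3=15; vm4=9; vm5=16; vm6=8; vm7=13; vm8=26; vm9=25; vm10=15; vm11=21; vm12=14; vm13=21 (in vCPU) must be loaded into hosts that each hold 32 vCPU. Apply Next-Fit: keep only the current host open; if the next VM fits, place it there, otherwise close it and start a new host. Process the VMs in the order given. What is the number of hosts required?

11 hosts

host 1: place vm1 (25 vCPU), 7 vCPU left
host 2: place vm2 (27 vCPU), 5 vCPU left
host 3: place vm3 (15 vCPU), 17 vCPU left
host 3: place vm4 (9 vCPU), 8 vCPU left
host 4: place vm5 (16 vCPU), 16 vCPU left
host 4: place vm6 (8 vCPU), 8 vCPU left
host 5: place vm7 (13 vCPU), 19 vCPU left
host 6: place vm8 (26 vCPU), 6 vCPU left
host 7: place vm9 (25 vCPU), 7 vCPU left
host 8: place vm10 (15 vCPU), 17 vCPU left
host 9: place vm11 (21 vCPU), 11 vCPU left
host 10: place vm12 (14 vCPU), 18 vCPU left
host 11: place vm13 (21 vCPU), 11 vCPU left
Final hosts: [25] [27] [15,9] [16,8] [13] [26] [25] [15] [21] [14] [21].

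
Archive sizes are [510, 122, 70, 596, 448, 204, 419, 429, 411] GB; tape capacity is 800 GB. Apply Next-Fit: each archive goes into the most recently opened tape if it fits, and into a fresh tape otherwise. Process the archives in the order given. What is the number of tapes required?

6 tapes

510 GB → tape 1 (remaining 290 GB)
122 GB → tape 1 (remaining 168 GB)
70 GB → tape 1 (remaining 98 GB)
596 GB → tape 2 (remaining 204 GB)
448 GB → tape 3 (remaining 352 GB)
204 GB → tape 3 (remaining 148 GB)
419 GB → tape 4 (remaining 381 GB)
429 GB → tape 5 (remaining 371 GB)
411 GB → tape 6 (remaining 389 GB)
Final tapes: [510,122,70] [596] [448,204] [419] [429] [411].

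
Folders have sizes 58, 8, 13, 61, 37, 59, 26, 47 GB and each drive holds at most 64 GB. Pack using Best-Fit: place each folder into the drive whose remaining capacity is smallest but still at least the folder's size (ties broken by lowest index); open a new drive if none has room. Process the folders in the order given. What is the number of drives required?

6 drives

Put 58 GB in drive 1; 6 GB remain.
Put 8 GB in drive 2; 56 GB remain.
Put 13 GB in drive 2; 43 GB remain.
Put 61 GB in drive 3; 3 GB remain.
Put 37 GB in drive 2; 6 GB remain.
Put 59 GB in drive 4; 5 GB remain.
Put 26 GB in drive 5; 38 GB remain.
Put 47 GB in drive 6; 17 GB remain.
Final drives: [58] [8,13,37] [61] [59] [26] [47].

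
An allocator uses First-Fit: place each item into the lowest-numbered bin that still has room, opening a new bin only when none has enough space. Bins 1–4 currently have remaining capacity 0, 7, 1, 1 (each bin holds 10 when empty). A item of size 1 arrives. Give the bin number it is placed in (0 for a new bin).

2

Bins with room: bin 2 (7), bin 3 (1), bin 4 (1).
The first with room is bin 2.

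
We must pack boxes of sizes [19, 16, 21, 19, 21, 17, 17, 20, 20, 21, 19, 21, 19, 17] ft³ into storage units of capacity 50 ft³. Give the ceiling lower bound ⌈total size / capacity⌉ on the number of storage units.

6

Total size = 19 + 16 + 21 + 19 + 21 + 17 + 17 + 20 + 20 + 21 + 19 + 21 + 19 + 17 = 267 ft³.
⌈267 / 50⌉ = 6.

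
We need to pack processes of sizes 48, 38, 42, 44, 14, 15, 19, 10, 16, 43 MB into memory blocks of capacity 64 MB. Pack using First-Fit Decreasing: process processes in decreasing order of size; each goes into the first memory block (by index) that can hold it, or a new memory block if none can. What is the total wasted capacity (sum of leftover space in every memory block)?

31

Sorted descending: 48, 44, 43, 42, 38, 19, 16, 15, 14, 10.
Put 48 MB in memory block 1; 16 MB remain.
Put 44 MB in memory block 2; 20 MB remain.
Put 43 MB in memory block 3; 21 MB remain.
Put 42 MB in memory block 4; 22 MB remain.
Put 38 MB in memory block 5; 26 MB remain.
Put 19 MB in memory block 2; 1 MB remain.
Put 16 MB in memory block 1; 0 MB remain.
Put 15 MB in memory block 3; 6 MB remain.
Put 14 MB in memory block 4; 8 MB remain.
Put 10 MB in memory block 5; 16 MB remain.
5 memory blocks × 64 MB = 320 MB; used 289 MB; unused 31 MB.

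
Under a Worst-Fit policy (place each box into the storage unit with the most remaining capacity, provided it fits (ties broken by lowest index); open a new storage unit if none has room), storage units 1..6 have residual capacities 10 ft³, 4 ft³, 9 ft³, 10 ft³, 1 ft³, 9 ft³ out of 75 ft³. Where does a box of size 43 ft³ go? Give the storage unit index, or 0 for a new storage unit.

0

No storage unit has ≥ 43 ft³ free, so a new storage unit is opened.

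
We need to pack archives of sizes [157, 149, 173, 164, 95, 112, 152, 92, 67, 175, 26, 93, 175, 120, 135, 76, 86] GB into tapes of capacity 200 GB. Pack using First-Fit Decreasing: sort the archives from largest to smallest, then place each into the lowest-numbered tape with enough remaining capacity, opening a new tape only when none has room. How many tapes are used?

Sorted descending: 175, 175, 173, 164, 157, 152, 149, 135, 120, 112, 95, 93, 92, 86, 76, 67, 26.
Put 175 GB in tape 1; 25 GB remain.
Put 175 GB in tape 2; 25 GB remain.
Put 173 GB in tape 3; 27 GB remain.
Put 164 GB in tape 4; 36 GB remain.
Put 157 GB in tape 5; 43 GB remain.
Put 152 GB in tape 6; 48 GB remain.
Put 149 GB in tape 7; 51 GB remain.
Put 135 GB in tape 8; 65 GB remain.
Put 120 GB in tape 9; 80 GB remain.
Put 112 GB in tape 10; 88 GB remain.
Put 95 GB in tape 11; 105 GB remain.
Put 93 GB in tape 11; 12 GB remain.
Put 92 GB in tape 12; 108 GB remain.
Put 86 GB in tape 10; 2 GB remain.
Put 76 GB in tape 9; 4 GB remain.
Put 67 GB in tape 12; 41 GB remain.
Put 26 GB in tape 3; 1 GB remain.

12 tapes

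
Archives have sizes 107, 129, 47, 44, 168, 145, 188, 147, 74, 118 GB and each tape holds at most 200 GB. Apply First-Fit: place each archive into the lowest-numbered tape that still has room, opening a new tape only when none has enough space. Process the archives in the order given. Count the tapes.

7 tapes

Put 107 GB in tape 1; 93 GB remain.
Put 129 GB in tape 2; 71 GB remain.
Put 47 GB in tape 1; 46 GB remain.
Put 44 GB in tape 1; 2 GB remain.
Put 168 GB in tape 3; 32 GB remain.
Put 145 GB in tape 4; 55 GB remain.
Put 188 GB in tape 5; 12 GB remain.
Put 147 GB in tape 6; 53 GB remain.
Put 74 GB in tape 7; 126 GB remain.
Put 118 GB in tape 7; 8 GB remain.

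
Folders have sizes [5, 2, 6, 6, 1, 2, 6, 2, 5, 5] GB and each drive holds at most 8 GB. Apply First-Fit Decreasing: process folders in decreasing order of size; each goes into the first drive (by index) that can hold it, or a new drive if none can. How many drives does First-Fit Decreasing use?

6

Sorted descending: 6, 6, 6, 5, 5, 5, 2, 2, 2, 1.
drive 1: place 6 GB, 2 GB left
drive 2: place 6 GB, 2 GB left
drive 3: place 6 GB, 2 GB left
drive 4: place 5 GB, 3 GB left
drive 5: place 5 GB, 3 GB left
drive 6: place 5 GB, 3 GB left
drive 1: place 2 GB, 0 GB left
drive 2: place 2 GB, 0 GB left
drive 3: place 2 GB, 0 GB left
drive 4: place 1 GB, 2 GB left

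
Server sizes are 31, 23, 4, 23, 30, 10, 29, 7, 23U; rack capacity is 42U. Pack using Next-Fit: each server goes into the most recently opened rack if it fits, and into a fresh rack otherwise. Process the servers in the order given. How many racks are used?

6

rack 1: place 31U, 11U left
rack 2: place 23U, 19U left
rack 2: place 4U, 15U left
rack 3: place 23U, 19U left
rack 4: place 30U, 12U left
rack 4: place 10U, 2U left
rack 5: place 29U, 13U left
rack 5: place 7U, 6U left
rack 6: place 23U, 19U left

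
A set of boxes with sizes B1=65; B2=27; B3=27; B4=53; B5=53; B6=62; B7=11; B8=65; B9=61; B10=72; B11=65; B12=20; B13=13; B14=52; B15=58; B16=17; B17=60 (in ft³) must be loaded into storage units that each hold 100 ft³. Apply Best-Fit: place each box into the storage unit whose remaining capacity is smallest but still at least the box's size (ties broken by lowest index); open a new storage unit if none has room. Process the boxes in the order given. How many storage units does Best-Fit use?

B1 (65 ft³) → storage unit 1 (remaining 35 ft³)
B2 (27 ft³) → storage unit 1 (remaining 8 ft³)
B3 (27 ft³) → storage unit 2 (remaining 73 ft³)
B4 (53 ft³) → storage unit 2 (remaining 20 ft³)
B5 (53 ft³) → storage unit 3 (remaining 47 ft³)
B6 (62 ft³) → storage unit 4 (remaining 38 ft³)
B7 (11 ft³) → storage unit 2 (remaining 9 ft³)
B8 (65 ft³) → storage unit 5 (remaining 35 ft³)
B9 (61 ft³) → storage unit 6 (remaining 39 ft³)
B10 (72 ft³) → storage unit 7 (remaining 28 ft³)
B11 (65 ft³) → storage unit 8 (remaining 35 ft³)
B12 (20 ft³) → storage unit 7 (remaining 8 ft³)
B13 (13 ft³) → storage unit 5 (remaining 22 ft³)
B14 (52 ft³) → storage unit 9 (remaining 48 ft³)
B15 (58 ft³) → storage unit 10 (remaining 42 ft³)
B16 (17 ft³) → storage unit 5 (remaining 5 ft³)
B17 (60 ft³) → storage unit 11 (remaining 40 ft³)
Final storage units: [65,27] [27,53,11] [53] [62] [65,13,17] [61] [72,20] [65] [52] [58] [60].

11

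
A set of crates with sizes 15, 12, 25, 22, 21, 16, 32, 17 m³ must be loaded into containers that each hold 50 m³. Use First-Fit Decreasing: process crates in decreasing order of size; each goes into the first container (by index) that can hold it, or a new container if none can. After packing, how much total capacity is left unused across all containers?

Sorted descending: 32, 25, 22, 21, 17, 16, 15, 12.
container 1: place 32 m³, 18 m³ left
container 2: place 25 m³, 25 m³ left
container 2: place 22 m³, 3 m³ left
container 3: place 21 m³, 29 m³ left
container 1: place 17 m³, 1 m³ left
container 3: place 16 m³, 13 m³ left
container 4: place 15 m³, 35 m³ left
container 3: place 12 m³, 1 m³ left
4 containers × 50 m³ = 200 m³; used 160 m³; unused 40 m³.

40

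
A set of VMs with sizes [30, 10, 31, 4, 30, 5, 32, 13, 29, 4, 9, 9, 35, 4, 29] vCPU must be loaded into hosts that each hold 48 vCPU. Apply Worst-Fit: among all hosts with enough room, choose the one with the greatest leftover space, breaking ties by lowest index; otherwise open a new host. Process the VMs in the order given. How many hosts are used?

7

30 vCPU → host 1 (remaining 18 vCPU)
10 vCPU → host 1 (remaining 8 vCPU)
31 vCPU → host 2 (remaining 17 vCPU)
4 vCPU → host 2 (remaining 13 vCPU)
30 vCPU → host 3 (remaining 18 vCPU)
5 vCPU → host 3 (remaining 13 vCPU)
32 vCPU → host 4 (remaining 16 vCPU)
13 vCPU → host 4 (remaining 3 vCPU)
29 vCPU → host 5 (remaining 19 vCPU)
4 vCPU → host 5 (remaining 15 vCPU)
9 vCPU → host 5 (remaining 6 vCPU)
9 vCPU → host 2 (remaining 4 vCPU)
35 vCPU → host 6 (remaining 13 vCPU)
4 vCPU → host 3 (remaining 9 vCPU)
29 vCPU → host 7 (remaining 19 vCPU)
Final hosts: [30,10] [31,4,9] [30,5,4] [32,13] [29,4,9] [35] [29].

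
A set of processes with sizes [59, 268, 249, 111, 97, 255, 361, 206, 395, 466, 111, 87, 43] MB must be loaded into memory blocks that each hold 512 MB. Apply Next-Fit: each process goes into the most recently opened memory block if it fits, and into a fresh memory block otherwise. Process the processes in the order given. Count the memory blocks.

8

memory block 1: place 59 MB, 453 MB left
memory block 1: place 268 MB, 185 MB left
memory block 2: place 249 MB, 263 MB left
memory block 2: place 111 MB, 152 MB left
memory block 2: place 97 MB, 55 MB left
memory block 3: place 255 MB, 257 MB left
memory block 4: place 361 MB, 151 MB left
memory block 5: place 206 MB, 306 MB left
memory block 6: place 395 MB, 117 MB left
memory block 7: place 466 MB, 46 MB left
memory block 8: place 111 MB, 401 MB left
memory block 8: place 87 MB, 314 MB left
memory block 8: place 43 MB, 271 MB left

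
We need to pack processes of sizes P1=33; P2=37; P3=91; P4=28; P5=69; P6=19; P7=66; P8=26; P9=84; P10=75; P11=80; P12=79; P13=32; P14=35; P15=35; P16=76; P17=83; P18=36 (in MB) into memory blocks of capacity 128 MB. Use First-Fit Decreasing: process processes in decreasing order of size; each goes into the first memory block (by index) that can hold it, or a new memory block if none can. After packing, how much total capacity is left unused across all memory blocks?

Sorted descending: 91, 84, 83, 80, 79, 76, 75, 69, 66, 37, 36, 35, 35, 33, 32, 28, 26, 19.
Put 91 MB in memory block 1; 37 MB remain.
Put 84 MB in memory block 2; 44 MB remain.
Put 83 MB in memory block 3; 45 MB remain.
Put 80 MB in memory block 4; 48 MB remain.
Put 79 MB in memory block 5; 49 MB remain.
Put 76 MB in memory block 6; 52 MB remain.
Put 75 MB in memory block 7; 53 MB remain.
Put 69 MB in memory block 8; 59 MB remain.
Put 66 MB in memory block 9; 62 MB remain.
Put 37 MB in memory block 1; 0 MB remain.
Put 36 MB in memory block 2; 8 MB remain.
Put 35 MB in memory block 3; 10 MB remain.
Put 35 MB in memory block 4; 13 MB remain.
Put 33 MB in memory block 5; 16 MB remain.
Put 32 MB in memory block 6; 20 MB remain.
Put 28 MB in memory block 7; 25 MB remain.
Put 26 MB in memory block 8; 33 MB remain.
Put 19 MB in memory block 6; 1 MB remain.
9 memory blocks × 128 MB = 1152 MB; used 984 MB; unused 168 MB.

168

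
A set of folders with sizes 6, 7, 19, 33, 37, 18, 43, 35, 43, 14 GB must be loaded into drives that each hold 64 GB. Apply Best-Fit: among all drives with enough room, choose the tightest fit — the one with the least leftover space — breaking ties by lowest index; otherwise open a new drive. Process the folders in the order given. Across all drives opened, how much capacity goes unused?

129

drive 1: place 6 GB, 58 GB left
drive 1: place 7 GB, 51 GB left
drive 1: place 19 GB, 32 GB left
drive 2: place 33 GB, 31 GB left
drive 3: place 37 GB, 27 GB left
drive 3: place 18 GB, 9 GB left
drive 4: place 43 GB, 21 GB left
drive 5: place 35 GB, 29 GB left
drive 6: place 43 GB, 21 GB left
drive 4: place 14 GB, 7 GB left
6 drives × 64 GB = 384 GB; used 255 GB; unused 129 GB.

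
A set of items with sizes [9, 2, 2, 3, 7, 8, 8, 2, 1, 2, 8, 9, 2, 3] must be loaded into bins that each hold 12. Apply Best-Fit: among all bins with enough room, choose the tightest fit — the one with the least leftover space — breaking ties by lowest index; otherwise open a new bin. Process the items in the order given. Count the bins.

bin 1: place 9, 3 left
bin 1: place 2, 1 left
bin 2: place 2, 10 left
bin 2: place 3, 7 left
bin 2: place 7, 0 left
bin 3: place 8, 4 left
bin 4: place 8, 4 left
bin 3: place 2, 2 left
bin 1: place 1, 0 left
bin 3: place 2, 0 left
bin 5: place 8, 4 left
bin 6: place 9, 3 left
bin 6: place 2, 1 left
bin 4: place 3, 1 left

6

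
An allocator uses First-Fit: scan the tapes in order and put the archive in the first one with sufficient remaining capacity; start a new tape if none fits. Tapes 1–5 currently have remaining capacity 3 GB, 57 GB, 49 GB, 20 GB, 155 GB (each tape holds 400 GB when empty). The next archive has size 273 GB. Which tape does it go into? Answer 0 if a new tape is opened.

No tape has ≥ 273 GB free, so a new tape is opened.

0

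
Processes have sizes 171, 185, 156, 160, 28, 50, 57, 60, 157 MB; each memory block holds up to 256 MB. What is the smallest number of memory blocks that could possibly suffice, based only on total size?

Total size = 171 + 185 + 156 + 160 + 28 + 50 + 57 + 60 + 157 = 1024 MB.
⌈1024 / 256⌉ = 4.

4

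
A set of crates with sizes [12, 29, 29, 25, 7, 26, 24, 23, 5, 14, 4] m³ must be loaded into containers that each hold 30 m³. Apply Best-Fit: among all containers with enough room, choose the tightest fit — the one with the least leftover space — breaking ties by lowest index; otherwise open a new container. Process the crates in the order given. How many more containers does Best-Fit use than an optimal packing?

1

Best-Fit: [12,7] [29] [29] [25,5] [26,4] [24] [23] [14] → 8 containers.
Total size 198 m³; any packing needs at least ⌈198/30⌉ = 7 containers.
An optimal packing achieves that bound: [29] [29] [26,4] [25,5] [24] [23,7] [14,12] → 7 containers.
Excess: 8 − 7 = 1.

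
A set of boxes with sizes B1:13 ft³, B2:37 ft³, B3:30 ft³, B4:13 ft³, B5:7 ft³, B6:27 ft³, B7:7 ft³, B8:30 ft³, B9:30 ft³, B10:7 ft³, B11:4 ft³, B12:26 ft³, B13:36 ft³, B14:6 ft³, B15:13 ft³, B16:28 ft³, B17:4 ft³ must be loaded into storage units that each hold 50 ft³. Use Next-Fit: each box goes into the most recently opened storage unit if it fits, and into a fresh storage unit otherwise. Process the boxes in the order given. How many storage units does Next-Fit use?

storage unit 1: place B1 (13 ft³), 37 ft³ left
storage unit 1: place B2 (37 ft³), 0 ft³ left
storage unit 2: place B3 (30 ft³), 20 ft³ left
storage unit 2: place B4 (13 ft³), 7 ft³ left
storage unit 2: place B5 (7 ft³), 0 ft³ left
storage unit 3: place B6 (27 ft³), 23 ft³ left
storage unit 3: place B7 (7 ft³), 16 ft³ left
storage unit 4: place B8 (30 ft³), 20 ft³ left
storage unit 5: place B9 (30 ft³), 20 ft³ left
storage unit 5: place B10 (7 ft³), 13 ft³ left
storage unit 5: place B11 (4 ft³), 9 ft³ left
storage unit 6: place B12 (26 ft³), 24 ft³ left
storage unit 7: place B13 (36 ft³), 14 ft³ left
storage unit 7: place B14 (6 ft³), 8 ft³ left
storage unit 8: place B15 (13 ft³), 37 ft³ left
storage unit 8: place B16 (28 ft³), 9 ft³ left
storage unit 8: place B17 (4 ft³), 5 ft³ left
Final storage units: [13,37] [30,13,7] [27,7] [30] [30,7,4] [26] [36,6] [13,28,4].

8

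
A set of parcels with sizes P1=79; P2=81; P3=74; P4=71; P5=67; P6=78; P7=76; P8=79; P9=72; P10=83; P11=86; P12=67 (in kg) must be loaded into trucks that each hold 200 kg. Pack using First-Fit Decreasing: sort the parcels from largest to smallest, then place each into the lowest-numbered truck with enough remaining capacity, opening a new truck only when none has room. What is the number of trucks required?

Sorted descending: 86, 83, 81, 79, 79, 78, 76, 74, 72, 71, 67, 67.
86 kg → truck 1 (remaining 114 kg)
83 kg → truck 1 (remaining 31 kg)
81 kg → truck 2 (remaining 119 kg)
79 kg → truck 2 (remaining 40 kg)
79 kg → truck 3 (remaining 121 kg)
78 kg → truck 3 (remaining 43 kg)
76 kg → truck 4 (remaining 124 kg)
74 kg → truck 4 (remaining 50 kg)
72 kg → truck 5 (remaining 128 kg)
71 kg → truck 5 (remaining 57 kg)
67 kg → truck 6 (remaining 133 kg)
67 kg → truck 6 (remaining 66 kg)

6 trucks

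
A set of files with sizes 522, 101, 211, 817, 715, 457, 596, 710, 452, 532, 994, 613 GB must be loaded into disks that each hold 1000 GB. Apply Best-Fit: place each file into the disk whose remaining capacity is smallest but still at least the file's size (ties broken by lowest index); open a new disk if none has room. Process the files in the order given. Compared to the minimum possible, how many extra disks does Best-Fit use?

Best-Fit: [522,101,211] [817] [715] [457,452] [596] [710] [532] [994] [613] → 9 disks.
8 files exceed 500 GB (half the capacity), and no two of those can share a disk, so at least 8 disks are needed.
An optimal packing achieves that bound: [994] [817,101] [715,211] [710] [613] [596] [532,457] [522,452] → 8 disks.
Excess: 9 − 8 = 1.

1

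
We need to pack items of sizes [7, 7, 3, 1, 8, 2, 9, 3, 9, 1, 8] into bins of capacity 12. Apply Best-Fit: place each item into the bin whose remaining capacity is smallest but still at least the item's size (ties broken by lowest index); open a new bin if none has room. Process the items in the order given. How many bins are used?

Put 7 in bin 1; 5 remain.
Put 7 in bin 2; 5 remain.
Put 3 in bin 1; 2 remain.
Put 1 in bin 1; 1 remain.
Put 8 in bin 3; 4 remain.
Put 2 in bin 3; 2 remain.
Put 9 in bin 4; 3 remain.
Put 3 in bin 4; 0 remain.
Put 9 in bin 5; 3 remain.
Put 1 in bin 1; 0 remain.
Put 8 in bin 6; 4 remain.

6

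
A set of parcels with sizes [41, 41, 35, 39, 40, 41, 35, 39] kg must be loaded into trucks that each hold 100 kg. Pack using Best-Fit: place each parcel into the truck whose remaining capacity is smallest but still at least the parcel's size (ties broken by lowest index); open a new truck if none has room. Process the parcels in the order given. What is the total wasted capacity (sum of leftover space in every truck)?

89

truck 1: place 41 kg, 59 kg left
truck 1: place 41 kg, 18 kg left
truck 2: place 35 kg, 65 kg left
truck 2: place 39 kg, 26 kg left
truck 3: place 40 kg, 60 kg left
truck 3: place 41 kg, 19 kg left
truck 4: place 35 kg, 65 kg left
truck 4: place 39 kg, 26 kg left
4 trucks × 100 kg = 400 kg; used 311 kg; unused 89 kg.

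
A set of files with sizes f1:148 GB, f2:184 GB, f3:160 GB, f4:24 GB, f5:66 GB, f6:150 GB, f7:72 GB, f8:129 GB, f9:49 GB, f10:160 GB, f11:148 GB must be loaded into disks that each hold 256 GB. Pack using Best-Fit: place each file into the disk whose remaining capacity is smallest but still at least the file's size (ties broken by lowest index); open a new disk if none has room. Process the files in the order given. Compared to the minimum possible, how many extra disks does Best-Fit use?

Best-Fit: [148,49] [184,24] [160,66] [150,72] [129] [160] [148] → 7 disks.
7 files exceed 128 GB (half the capacity), and no two of those can share a disk, so at least 7 disks are needed.
So 7 is already optimal.

0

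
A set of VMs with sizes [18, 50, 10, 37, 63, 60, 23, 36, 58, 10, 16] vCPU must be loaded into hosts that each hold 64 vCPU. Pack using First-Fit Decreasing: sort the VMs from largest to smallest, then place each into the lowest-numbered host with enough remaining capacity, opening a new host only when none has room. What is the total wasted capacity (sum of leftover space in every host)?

Sorted descending: 63, 60, 58, 50, 37, 36, 23, 18, 16, 10, 10.
host 1: place 63 vCPU, 1 vCPU left
host 2: place 60 vCPU, 4 vCPU left
host 3: place 58 vCPU, 6 vCPU left
host 4: place 50 vCPU, 14 vCPU left
host 5: place 37 vCPU, 27 vCPU left
host 6: place 36 vCPU, 28 vCPU left
host 5: place 23 vCPU, 4 vCPU left
host 6: place 18 vCPU, 10 vCPU left
host 7: place 16 vCPU, 48 vCPU left
host 4: place 10 vCPU, 4 vCPU left
host 6: place 10 vCPU, 0 vCPU left
7 hosts × 64 vCPU = 448 vCPU; used 381 vCPU; unused 67 vCPU.

67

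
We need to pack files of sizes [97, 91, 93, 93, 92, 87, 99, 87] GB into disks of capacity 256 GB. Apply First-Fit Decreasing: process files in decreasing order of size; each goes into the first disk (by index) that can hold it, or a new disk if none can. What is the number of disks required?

4 disks

Sorted descending: 99, 97, 93, 93, 92, 91, 87, 87.
Put 99 GB in disk 1; 157 GB remain.
Put 97 GB in disk 1; 60 GB remain.
Put 93 GB in disk 2; 163 GB remain.
Put 93 GB in disk 2; 70 GB remain.
Put 92 GB in disk 3; 164 GB remain.
Put 91 GB in disk 3; 73 GB remain.
Put 87 GB in disk 4; 169 GB remain.
Put 87 GB in disk 4; 82 GB remain.
Final disks: [99,97] [93,93] [92,91] [87,87].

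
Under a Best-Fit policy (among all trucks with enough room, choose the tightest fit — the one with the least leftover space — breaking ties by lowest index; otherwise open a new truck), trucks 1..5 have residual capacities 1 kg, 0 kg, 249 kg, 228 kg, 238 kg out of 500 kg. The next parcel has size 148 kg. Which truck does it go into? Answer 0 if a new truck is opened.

4

Trucks with room: truck 3 (249 kg), truck 4 (228 kg), truck 5 (238 kg).
Tightest fit is truck 4 with 228 kg free.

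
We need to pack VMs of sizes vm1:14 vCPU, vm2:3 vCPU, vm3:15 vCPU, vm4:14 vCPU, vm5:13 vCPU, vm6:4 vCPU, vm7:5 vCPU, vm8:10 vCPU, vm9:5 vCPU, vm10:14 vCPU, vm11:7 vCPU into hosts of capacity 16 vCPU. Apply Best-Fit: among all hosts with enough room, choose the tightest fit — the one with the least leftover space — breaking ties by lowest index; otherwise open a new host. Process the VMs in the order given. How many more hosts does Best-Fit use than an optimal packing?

Best-Fit: [14] [3,13] [15] [14] [4,5,7] [10,5] [14] → 7 hosts.
Total size 104 vCPU; any packing needs at least ⌈104/16⌉ = 7 hosts.
So 7 is already optimal.

0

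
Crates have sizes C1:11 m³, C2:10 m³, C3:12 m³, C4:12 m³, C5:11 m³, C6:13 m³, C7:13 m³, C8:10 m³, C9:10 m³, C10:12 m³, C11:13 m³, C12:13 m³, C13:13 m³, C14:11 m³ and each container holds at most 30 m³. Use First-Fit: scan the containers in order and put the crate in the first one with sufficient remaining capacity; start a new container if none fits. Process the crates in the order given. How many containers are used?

7

C1 (11 m³) → container 1 (remaining 19 m³)
C2 (10 m³) → container 1 (remaining 9 m³)
C3 (12 m³) → container 2 (remaining 18 m³)
C4 (12 m³) → container 2 (remaining 6 m³)
C5 (11 m³) → container 3 (remaining 19 m³)
C6 (13 m³) → container 3 (remaining 6 m³)
C7 (13 m³) → container 4 (remaining 17 m³)
C8 (10 m³) → container 4 (remaining 7 m³)
C9 (10 m³) → container 5 (remaining 20 m³)
C10 (12 m³) → container 5 (remaining 8 m³)
C11 (13 m³) → container 6 (remaining 17 m³)
C12 (13 m³) → container 6 (remaining 4 m³)
C13 (13 m³) → container 7 (remaining 17 m³)
C14 (11 m³) → container 7 (remaining 6 m³)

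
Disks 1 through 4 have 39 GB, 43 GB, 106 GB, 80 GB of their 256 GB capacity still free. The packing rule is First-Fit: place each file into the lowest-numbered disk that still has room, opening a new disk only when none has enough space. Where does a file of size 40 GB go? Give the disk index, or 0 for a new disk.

Disks with room: disk 2 (43 GB), disk 3 (106 GB), disk 4 (80 GB).
The first with room is disk 2.

2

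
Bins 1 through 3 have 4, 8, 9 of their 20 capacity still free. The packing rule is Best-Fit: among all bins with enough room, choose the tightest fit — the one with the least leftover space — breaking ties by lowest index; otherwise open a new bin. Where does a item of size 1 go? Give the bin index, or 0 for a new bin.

Bins with room: bin 1 (4), bin 2 (8), bin 3 (9).
Tightest fit is bin 1 with 4 free.

1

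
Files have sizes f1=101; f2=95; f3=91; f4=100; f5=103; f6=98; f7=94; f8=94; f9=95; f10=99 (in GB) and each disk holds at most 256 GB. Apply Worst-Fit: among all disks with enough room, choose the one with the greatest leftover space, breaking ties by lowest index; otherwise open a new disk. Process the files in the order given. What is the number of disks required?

5 disks

disk 1: place f1 (101 GB), 155 GB left
disk 1: place f2 (95 GB), 60 GB left
disk 2: place f3 (91 GB), 165 GB left
disk 2: place f4 (100 GB), 65 GB left
disk 3: place f5 (103 GB), 153 GB left
disk 3: place f6 (98 GB), 55 GB left
disk 4: place f7 (94 GB), 162 GB left
disk 4: place f8 (94 GB), 68 GB left
disk 5: place f9 (95 GB), 161 GB left
disk 5: place f10 (99 GB), 62 GB left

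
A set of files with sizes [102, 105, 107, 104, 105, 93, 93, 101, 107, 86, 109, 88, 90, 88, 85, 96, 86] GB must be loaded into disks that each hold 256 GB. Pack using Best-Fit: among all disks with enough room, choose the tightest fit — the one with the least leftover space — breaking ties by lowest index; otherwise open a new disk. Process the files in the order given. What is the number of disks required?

Put 102 GB in disk 1; 154 GB remain.
Put 105 GB in disk 1; 49 GB remain.
Put 107 GB in disk 2; 149 GB remain.
Put 104 GB in disk 2; 45 GB remain.
Put 105 GB in disk 3; 151 GB remain.
Put 93 GB in disk 3; 58 GB remain.
Put 93 GB in disk 4; 163 GB remain.
Put 101 GB in disk 4; 62 GB remain.
Put 107 GB in disk 5; 149 GB remain.
Put 86 GB in disk 5; 63 GB remain.
Put 109 GB in disk 6; 147 GB remain.
Put 88 GB in disk 6; 59 GB remain.
Put 90 GB in disk 7; 166 GB remain.
Put 88 GB in disk 7; 78 GB remain.
Put 85 GB in disk 8; 171 GB remain.
Put 96 GB in disk 8; 75 GB remain.
Put 86 GB in disk 9; 170 GB remain.

9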